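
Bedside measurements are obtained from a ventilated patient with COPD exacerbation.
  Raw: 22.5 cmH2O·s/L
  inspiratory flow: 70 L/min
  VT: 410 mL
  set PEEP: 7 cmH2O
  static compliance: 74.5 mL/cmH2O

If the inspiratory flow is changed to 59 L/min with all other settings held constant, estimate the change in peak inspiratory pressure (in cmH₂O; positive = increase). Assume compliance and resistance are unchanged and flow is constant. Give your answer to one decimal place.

Flow: 70 L/min ÷ 60 = 1.1667 L/s.
New flow: 59 L/min ÷ 60 = 0.9833 L/s.
PIP = Vt/C + R·V̇ + PEEP (constant-flow equation of motion).
Only the resistive term changes: ΔPIP = R × ΔV̇ = 22.5 × (0.9833 − 1.1667) = 22.5 × -0.1834 = -4.127 cmH2O.

-4.1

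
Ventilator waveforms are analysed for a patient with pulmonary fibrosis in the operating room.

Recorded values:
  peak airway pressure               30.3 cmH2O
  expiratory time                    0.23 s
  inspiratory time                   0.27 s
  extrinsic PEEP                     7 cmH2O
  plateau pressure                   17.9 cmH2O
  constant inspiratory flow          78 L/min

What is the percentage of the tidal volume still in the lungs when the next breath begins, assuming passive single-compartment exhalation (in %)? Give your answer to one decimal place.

Flow: 78 L/min ÷ 60 = 1.3 L/s.
Vt = flow × Ti = 1.3 L/s × 0.27 s × 1000 mL/L = 351.0 mL.
R = (PIP − Pplat)/V̇ = (30.3 − 17.9) / 1.3 = 12.4/1.3 = 9.538 cmH2O·s/L.
C = Vt/(Pplat − PEEP) = 351.0 / (17.9 − 7) = 351.0/10.9 = 32.202 mL/cmH2O.
τ = R × C = 9.538 × 0.0322 L/cmH2O = 0.3071 s.
Fraction remaining at end-expiration = e^(−Te/τ) = e^(−0.23/0.3071) = 0.4729 → 47.29%.

47.3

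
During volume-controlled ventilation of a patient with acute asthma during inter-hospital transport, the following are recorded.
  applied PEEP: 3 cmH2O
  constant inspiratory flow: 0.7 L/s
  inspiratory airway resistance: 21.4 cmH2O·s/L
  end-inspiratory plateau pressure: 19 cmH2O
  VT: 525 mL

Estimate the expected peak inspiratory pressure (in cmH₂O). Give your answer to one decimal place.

PIP = Pplat + Raw × flow = 19 + 21.4 × 0.7 = 19 + 14.98 = 33.98 cmH2O.

34.0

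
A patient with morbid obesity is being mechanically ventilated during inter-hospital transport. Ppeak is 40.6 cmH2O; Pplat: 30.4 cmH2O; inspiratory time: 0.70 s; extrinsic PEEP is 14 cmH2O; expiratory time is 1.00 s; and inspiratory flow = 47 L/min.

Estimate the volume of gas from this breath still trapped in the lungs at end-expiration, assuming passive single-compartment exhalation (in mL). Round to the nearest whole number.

Flow: 47 L/min ÷ 60 = 0.7833 L/s.
Vt = flow × Ti = 0.7833 L/s × 0.70 s × 1000 mL/L = 548.31 mL.
R = (PIP − Pplat)/V̇ = (40.6 − 30.4) / 0.7833 = 10.2/0.7833 = 13.022 cmH2O·s/L.
C = Vt/(Pplat − PEEP) = 548.31 / (30.4 − 14) = 548.31/16.4 = 33.434 mL/cmH2O.
τ = R × C = 13.022 × 0.03343 L/cmH2O = 0.4353 s.
Fraction remaining = e^(−Te/τ) = e^(−1.00/0.4353) = 0.1005.
Trapped volume = 548.31 × 0.1005 = 55.105 mL.

55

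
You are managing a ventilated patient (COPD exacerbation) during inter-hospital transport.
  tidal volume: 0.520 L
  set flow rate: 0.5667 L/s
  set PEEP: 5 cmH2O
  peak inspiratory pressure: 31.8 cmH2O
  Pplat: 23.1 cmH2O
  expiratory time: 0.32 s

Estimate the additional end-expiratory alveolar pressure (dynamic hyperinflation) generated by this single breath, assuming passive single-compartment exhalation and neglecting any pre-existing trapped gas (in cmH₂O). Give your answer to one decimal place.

8.8

R = (PIP − Pplat)/V̇ = (31.8 − 23.1) / 0.5667 = 8.7/0.5667 = 15.352 cmH2O·s/L.
C = Vt/(Pplat − PEEP) = 520.0 / (23.1 − 5) = 520.0/18.1 = 28.729 mL/cmH2O.
τ = R × C = 15.352 × 0.02873 L/cmH2O = 0.4411 s.
Fraction remaining = e^(−Te/τ) = e^(−0.32/0.4411) = 0.4841; trapped volume = 520.0 × 0.4841 = 251.73 mL.
Additional alveolar pressure from trapping ≈ V_trapped / C = 251.73 / 28.729 = 8.762 cmH2O.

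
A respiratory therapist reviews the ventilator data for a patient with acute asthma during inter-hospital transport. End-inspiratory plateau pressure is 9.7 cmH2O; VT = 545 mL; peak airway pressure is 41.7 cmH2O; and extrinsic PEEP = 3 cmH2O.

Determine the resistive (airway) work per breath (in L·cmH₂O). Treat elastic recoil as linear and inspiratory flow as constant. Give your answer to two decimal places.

17.44

With constant inspiratory flow the resistive pressure is constant at PIP − Pplat = 41.7 − 9.7 = 32.0 cmH2O, so resistive work = 32.0 × 0.545 = 17.44 L·cmH2O.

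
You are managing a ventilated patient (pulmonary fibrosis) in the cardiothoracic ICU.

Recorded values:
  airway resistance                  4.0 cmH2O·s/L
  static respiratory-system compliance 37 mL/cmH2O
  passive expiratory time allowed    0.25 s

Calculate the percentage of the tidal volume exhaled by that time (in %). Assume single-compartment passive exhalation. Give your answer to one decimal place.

τ = R × C = 4.0 × 37 mL/cmH2O = 4.0 × 0.037 L/cmH2O = 0.148 s.
Passive exhalation: V(t)/V₀ = e^(−t/τ) = e^(−0.25/0.148) = 0.1847.
Fraction exhaled = 1 − 0.1847 = 0.8153 → 81.53%.

81.5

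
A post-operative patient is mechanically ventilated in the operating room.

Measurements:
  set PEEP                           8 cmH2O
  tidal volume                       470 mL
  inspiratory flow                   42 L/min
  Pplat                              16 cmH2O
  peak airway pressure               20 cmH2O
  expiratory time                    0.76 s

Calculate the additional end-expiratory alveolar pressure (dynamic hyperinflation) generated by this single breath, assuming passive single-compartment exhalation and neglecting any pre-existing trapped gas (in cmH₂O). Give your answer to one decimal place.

Flow: 42 L/min ÷ 60 = 0.7 L/s.
R = (PIP − Pplat)/V̇ = (20 − 16) / 0.7 = 4.0/0.7 = 5.714 cmH2O·s/L.
C = Vt/(Pplat − PEEP) = 470.0 / (16 − 8) = 470.0/8.0 = 58.75 mL/cmH2O.
τ = R × C = 5.714 × 0.05875 L/cmH2O = 0.3357 s.
Fraction remaining = e^(−Te/τ) = e^(−0.76/0.3357) = 0.1039; trapped volume = 470.0 × 0.1039 = 48.833 mL.
Additional alveolar pressure from trapping ≈ V_trapped / C = 48.833 / 58.75 = 0.8312 cmH2O.

0.8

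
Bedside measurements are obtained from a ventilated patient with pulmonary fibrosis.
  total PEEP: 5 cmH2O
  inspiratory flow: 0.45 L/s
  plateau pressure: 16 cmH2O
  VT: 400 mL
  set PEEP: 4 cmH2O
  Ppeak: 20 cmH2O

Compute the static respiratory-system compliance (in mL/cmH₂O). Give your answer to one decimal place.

End-expiratory occlusion gives total PEEP = 5 cmH2O (intrinsic PEEP = 5 − 4 = 1). Use total PEEP for the elastic gradient.
Cstat = Vt / (Pplat − PEEPtotal) = 400 / (16 − 5) = 400 / 11.0 = 36.364 mL/cmH2O.

36.4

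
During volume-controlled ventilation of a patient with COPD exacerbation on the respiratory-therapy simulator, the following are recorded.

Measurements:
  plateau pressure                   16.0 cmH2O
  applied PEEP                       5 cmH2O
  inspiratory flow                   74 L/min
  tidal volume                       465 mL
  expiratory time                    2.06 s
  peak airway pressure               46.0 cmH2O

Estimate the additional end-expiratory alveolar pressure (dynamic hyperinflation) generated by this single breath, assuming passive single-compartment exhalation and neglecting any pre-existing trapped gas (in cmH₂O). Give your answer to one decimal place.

1.5

Flow: 74 L/min ÷ 60 = 1.2333 L/s.
R = (PIP − Pplat)/V̇ = (46.0 − 16.0) / 1.2333 = 30.0/1.2333 = 24.325 cmH2O·s/L.
C = Vt/(Pplat − PEEP) = 465.0 / (16.0 − 5) = 465.0/11.0 = 42.273 mL/cmH2O.
τ = R × C = 24.325 × 0.04227 L/cmH2O = 1.028 s.
Fraction remaining = e^(−Te/τ) = e^(−2.06/1.028) = 0.1348; trapped volume = 465.0 × 0.1348 = 62.682 mL.
Additional alveolar pressure from trapping ≈ V_trapped / C = 62.682 / 42.273 = 1.483 cmH2O.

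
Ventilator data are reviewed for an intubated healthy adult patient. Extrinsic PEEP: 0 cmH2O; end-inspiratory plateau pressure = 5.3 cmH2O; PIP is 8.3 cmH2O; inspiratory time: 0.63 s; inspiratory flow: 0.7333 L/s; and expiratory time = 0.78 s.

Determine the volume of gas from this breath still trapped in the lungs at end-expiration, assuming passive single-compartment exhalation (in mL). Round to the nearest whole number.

Vt = flow × Ti = 0.7333 L/s × 0.63 s × 1000 mL/L = 461.98 mL.
R = (PIP − Pplat)/V̇ = (8.3 − 5.3) / 0.7333 = 3.0/0.7333 = 4.091 cmH2O·s/L.
C = Vt/(Pplat − PEEP) = 461.98 / (5.3 − 0) = 461.98/5.3 = 87.166 mL/cmH2O.
τ = R × C = 4.091 × 0.08717 L/cmH2O = 0.3566 s.
Fraction remaining = e^(−Te/τ) = e^(−0.78/0.3566) = 0.1122.
Trapped volume = 461.98 × 0.1122 = 51.834 mL.

52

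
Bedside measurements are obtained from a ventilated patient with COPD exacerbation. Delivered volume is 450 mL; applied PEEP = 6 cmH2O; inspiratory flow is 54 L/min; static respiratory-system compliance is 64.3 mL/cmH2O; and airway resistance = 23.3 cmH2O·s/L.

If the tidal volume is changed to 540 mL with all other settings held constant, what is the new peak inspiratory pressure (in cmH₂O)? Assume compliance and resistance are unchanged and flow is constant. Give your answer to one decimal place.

35.4

Flow: 54 L/min ÷ 60 = 0.9 L/s.
PIP = Vt/C + R·V̇ + PEEP (constant-flow equation of motion).
Only the elastic term changes: ΔPIP = ΔVt / C = (540 − 450) / 64.3 = 1.4 cmH2O.
Original PIP = 450/64.3 + 23.3×0.9 + 6 = 33.968 cmH2O; new PIP = 33.968 + (1.4) = 35.368 cmH2O.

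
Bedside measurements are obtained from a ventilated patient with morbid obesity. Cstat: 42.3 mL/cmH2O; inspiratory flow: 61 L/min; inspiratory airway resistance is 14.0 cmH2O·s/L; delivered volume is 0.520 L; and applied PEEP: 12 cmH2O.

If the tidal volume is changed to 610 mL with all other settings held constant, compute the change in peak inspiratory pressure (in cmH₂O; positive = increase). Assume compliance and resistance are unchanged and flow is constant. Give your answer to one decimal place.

PIP = Vt/C + R·V̇ + PEEP (constant-flow equation of motion).
Only the elastic term changes: ΔPIP = ΔVt / C = (610 − 520) / 42.3 = 2.128 cmH2O.

2.1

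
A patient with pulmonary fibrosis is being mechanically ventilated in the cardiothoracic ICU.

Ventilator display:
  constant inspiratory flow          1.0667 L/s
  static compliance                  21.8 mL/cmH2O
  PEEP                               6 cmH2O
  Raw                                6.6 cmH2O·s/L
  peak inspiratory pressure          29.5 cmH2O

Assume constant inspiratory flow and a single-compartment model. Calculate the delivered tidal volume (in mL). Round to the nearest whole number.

359

Equation of motion (constant flow): PIP = Vt/C + R·V̇ + PEEP.
Vt/C = PIP − R·V̇ − PEEP = 29.5 − 7.04 − 6 = 16.46 cmH2O.
Vt = C × 16.46 = 21.8 × 16.46 = 358.83 mL.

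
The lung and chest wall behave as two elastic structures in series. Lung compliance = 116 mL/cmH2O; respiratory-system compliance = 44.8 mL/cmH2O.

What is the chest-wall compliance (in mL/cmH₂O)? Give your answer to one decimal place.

73.0

1/Ccw = 1/Crs − 1/CL.
1/Ccw = 1/44.8 − 1/116 = 0.0137.
Ccw = 72.993 mL/cmH2O.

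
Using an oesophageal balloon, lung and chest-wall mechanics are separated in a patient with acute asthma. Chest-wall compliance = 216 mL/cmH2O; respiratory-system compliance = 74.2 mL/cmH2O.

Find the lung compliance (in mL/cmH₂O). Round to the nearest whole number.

113

1/CL = 1/Crs − 1/Ccw.
1/CL = 1/74.2 − 1/216 = 0.008847.
CL = 113.03 mL/cmH2O.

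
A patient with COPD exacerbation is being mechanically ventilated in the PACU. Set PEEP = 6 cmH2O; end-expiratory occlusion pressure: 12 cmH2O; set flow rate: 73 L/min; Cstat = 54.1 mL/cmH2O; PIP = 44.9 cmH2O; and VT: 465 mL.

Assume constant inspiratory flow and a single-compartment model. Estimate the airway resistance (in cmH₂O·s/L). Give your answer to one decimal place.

Flow: 73 L/min ÷ 60 = 1.2167 L/s.
Total PEEP = 12 cmH2O (set 6 + intrinsic 6); this is the baseline alveolar pressure.
Equation of motion (constant flow): PIP = Vt/C + R·V̇ + PEEP.
R·V̇ = PIP − Vt/C − PEEP = 44.9 − 465/54.1 − 12 = 44.9 − 8.595 − 12 = 24.305 cmH2O.
R = 24.305 / 1.2167 = 19.976 cmH2O·s/L.

20.0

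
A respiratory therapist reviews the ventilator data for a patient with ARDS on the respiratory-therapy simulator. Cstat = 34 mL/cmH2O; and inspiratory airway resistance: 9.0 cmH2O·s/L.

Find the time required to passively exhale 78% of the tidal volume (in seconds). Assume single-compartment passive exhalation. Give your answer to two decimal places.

τ = R × C = 9.0 × 34 mL/cmH2O = 9.0 × 0.034 L/cmH2O = 0.306 s.
Exhaled fraction f = 1 − e^(−t/τ) → t = −τ·ln(1 − f) = −0.306·ln(0.22) = 0.4633 s.

0.46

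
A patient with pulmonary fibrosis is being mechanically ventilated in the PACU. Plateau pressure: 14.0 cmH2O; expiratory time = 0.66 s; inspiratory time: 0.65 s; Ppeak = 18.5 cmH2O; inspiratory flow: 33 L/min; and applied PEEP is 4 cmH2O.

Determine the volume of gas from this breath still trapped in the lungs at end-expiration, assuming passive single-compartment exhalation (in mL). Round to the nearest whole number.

37

Flow: 33 L/min ÷ 60 = 0.55 L/s.
Vt = flow × Ti = 0.55 L/s × 0.65 s × 1000 mL/L = 357.5 mL.
R = (PIP − Pplat)/V̇ = (18.5 − 14.0) / 0.55 = 4.5/0.55 = 8.182 cmH2O·s/L.
C = Vt/(Pplat − PEEP) = 357.5 / (14.0 − 4) = 357.5/10.0 = 35.75 mL/cmH2O.
τ = R × C = 8.182 × 0.03575 L/cmH2O = 0.2925 s.
Fraction remaining = e^(−Te/τ) = e^(−0.66/0.2925) = 0.1047.
Trapped volume = 357.5 × 0.1047 = 37.43 mL.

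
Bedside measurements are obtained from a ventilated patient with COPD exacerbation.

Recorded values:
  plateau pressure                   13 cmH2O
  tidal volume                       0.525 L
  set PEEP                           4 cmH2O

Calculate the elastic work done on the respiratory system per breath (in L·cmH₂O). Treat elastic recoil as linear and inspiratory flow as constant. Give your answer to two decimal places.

Elastic work ≈ ½ × (Pplat − PEEP) × Vt = 0.5 × (13 − 4) × 0.525 L = 0.5 × 9.0 × 0.525 = 2.363 L·cmH2O.

2.36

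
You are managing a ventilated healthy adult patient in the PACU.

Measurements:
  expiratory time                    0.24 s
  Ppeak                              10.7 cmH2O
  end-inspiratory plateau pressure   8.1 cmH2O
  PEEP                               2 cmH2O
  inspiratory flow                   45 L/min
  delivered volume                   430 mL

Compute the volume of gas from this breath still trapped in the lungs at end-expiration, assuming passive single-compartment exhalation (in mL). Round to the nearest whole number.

161

Flow: 45 L/min ÷ 60 = 0.75 L/s.
R = (PIP − Pplat)/V̇ = (10.7 − 8.1) / 0.75 = 2.6/0.75 = 3.467 cmH2O·s/L.
C = Vt/(Pplat − PEEP) = 430.0 / (8.1 − 2) = 430.0/6.1 = 70.492 mL/cmH2O.
τ = R × C = 3.467 × 0.07049 L/cmH2O = 0.2444 s.
Fraction remaining = e^(−Te/τ) = e^(−0.24/0.2444) = 0.3746.
Trapped volume = 430.0 × 0.3746 = 161.08 mL.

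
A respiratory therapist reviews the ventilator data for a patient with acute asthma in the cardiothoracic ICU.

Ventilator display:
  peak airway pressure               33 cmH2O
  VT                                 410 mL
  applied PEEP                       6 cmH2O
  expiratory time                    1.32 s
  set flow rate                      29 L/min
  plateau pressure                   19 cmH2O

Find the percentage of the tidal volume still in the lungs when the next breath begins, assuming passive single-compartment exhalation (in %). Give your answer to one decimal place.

23.6

Flow: 29 L/min ÷ 60 = 0.4833 L/s.
R = (PIP − Pplat)/V̇ = (33 − 19) / 0.4833 = 14.0/0.4833 = 28.968 cmH2O·s/L.
C = Vt/(Pplat − PEEP) = 410.0 / (19 − 6) = 410.0/13.0 = 31.538 mL/cmH2O.
τ = R × C = 28.968 × 0.03154 L/cmH2O = 0.9137 s.
Fraction remaining at end-expiration = e^(−Te/τ) = e^(−1.32/0.9137) = 0.2358 → 23.58%.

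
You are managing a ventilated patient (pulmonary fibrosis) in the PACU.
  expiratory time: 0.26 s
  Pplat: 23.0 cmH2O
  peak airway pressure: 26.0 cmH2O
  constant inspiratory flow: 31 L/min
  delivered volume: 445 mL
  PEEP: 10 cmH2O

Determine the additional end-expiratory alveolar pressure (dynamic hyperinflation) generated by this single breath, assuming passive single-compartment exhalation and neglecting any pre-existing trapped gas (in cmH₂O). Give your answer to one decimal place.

3.5

Flow: 31 L/min ÷ 60 = 0.5167 L/s.
R = (PIP − Pplat)/V̇ = (26.0 − 23.0) / 0.5167 = 3.0/0.5167 = 5.806 cmH2O·s/L.
C = Vt/(Pplat − PEEP) = 445.0 / (23.0 − 10) = 445.0/13.0 = 34.231 mL/cmH2O.
τ = R × C = 5.806 × 0.03423 L/cmH2O = 0.1987 s.
Fraction remaining = e^(−Te/τ) = e^(−0.26/0.1987) = 0.2702; trapped volume = 445.0 × 0.2702 = 120.24 mL.
Additional alveolar pressure from trapping ≈ V_trapped / C = 120.24 / 34.231 = 3.513 cmH2O.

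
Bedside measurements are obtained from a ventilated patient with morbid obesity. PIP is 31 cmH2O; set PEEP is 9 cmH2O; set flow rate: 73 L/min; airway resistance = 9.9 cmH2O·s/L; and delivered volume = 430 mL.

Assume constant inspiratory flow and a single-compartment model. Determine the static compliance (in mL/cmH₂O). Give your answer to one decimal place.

43.2

Flow: 73 L/min ÷ 60 = 1.2167 L/s.
Equation of motion (constant flow): PIP = Vt/C + R·V̇ + PEEP.
Vt/C = PIP − R·V̇ − PEEP = 31 − 9.9×1.2167 − 9 = 31 − 12.045 − 9 = 9.955 cmH2O.
C = Vt / 9.955 = 430 / 9.955 = 43.194 mL/cmH2O.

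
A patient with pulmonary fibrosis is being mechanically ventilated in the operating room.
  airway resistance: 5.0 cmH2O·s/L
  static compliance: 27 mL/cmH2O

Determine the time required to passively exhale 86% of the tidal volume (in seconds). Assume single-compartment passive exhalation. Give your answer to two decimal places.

0.27

τ = R × C = 5.0 × 27 mL/cmH2O = 5.0 × 0.027 L/cmH2O = 0.135 s.
Exhaled fraction f = 1 − e^(−t/τ) → t = −τ·ln(1 − f) = −0.135·ln(0.14) = 0.2654 s.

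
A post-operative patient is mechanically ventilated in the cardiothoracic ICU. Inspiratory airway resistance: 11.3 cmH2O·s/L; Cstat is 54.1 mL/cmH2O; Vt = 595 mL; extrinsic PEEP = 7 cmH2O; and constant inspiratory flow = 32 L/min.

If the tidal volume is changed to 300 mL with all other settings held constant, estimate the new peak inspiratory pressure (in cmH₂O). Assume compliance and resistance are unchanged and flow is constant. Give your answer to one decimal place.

18.6

Flow: 32 L/min ÷ 60 = 0.5333 L/s.
PIP = Vt/C + R·V̇ + PEEP (constant-flow equation of motion).
Only the elastic term changes: ΔPIP = ΔVt / C = (300 − 595) / 54.1 = -5.453 cmH2O.
Original PIP = 595/54.1 + 11.3×0.5333 + 7 = 24.024 cmH2O; new PIP = 24.024 + (-5.453) = 18.571 cmH2O.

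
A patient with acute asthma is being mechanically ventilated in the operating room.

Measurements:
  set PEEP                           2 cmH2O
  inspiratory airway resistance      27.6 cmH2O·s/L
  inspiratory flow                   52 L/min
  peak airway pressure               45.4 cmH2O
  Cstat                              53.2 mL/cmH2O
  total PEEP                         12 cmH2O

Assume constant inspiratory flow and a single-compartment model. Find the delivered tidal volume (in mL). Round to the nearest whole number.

Flow: 52 L/min ÷ 60 = 0.8667 L/s.
Total PEEP = 12 cmH2O (set 2 + intrinsic 10); this is the baseline alveolar pressure.
Equation of motion (constant flow): PIP = Vt/C + R·V̇ + PEEP.
Vt/C = PIP − R·V̇ − PEEP = 45.4 − 23.921 − 12 = 9.479 cmH2O.
Vt = C × 9.479 = 53.2 × 9.479 = 504.28 mL.

504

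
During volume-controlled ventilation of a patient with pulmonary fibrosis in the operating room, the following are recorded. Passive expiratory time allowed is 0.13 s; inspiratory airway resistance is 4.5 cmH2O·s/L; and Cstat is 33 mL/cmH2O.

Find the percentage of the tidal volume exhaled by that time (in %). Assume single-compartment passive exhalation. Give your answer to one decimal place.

τ = R × C = 4.5 × 33 mL/cmH2O = 4.5 × 0.033 L/cmH2O = 0.1485 s.
Passive exhalation: V(t)/V₀ = e^(−t/τ) = e^(−0.13/0.1485) = 0.4167.
Fraction exhaled = 1 − 0.4167 = 0.5833 → 58.33%.

58.3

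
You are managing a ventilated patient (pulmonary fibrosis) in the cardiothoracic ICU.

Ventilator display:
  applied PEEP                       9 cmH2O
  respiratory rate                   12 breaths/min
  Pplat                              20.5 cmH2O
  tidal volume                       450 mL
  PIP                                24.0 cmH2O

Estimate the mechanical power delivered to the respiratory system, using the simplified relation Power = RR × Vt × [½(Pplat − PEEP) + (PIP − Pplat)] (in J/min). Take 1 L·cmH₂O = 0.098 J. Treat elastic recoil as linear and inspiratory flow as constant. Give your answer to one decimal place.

4.9

Per-breath work = Vt × [½(Pplat−PEEP) + (PIP−Pplat)] = 0.450 × [0.5×11.5 + 3.5] = 0.450 × 9.25 = 4.163 L·cmH2O.
Power = 12 × 4.163 = 49.956 L·cmH2O/min.
× 0.098 J/(L·cmH2O) → 4.896 J/min.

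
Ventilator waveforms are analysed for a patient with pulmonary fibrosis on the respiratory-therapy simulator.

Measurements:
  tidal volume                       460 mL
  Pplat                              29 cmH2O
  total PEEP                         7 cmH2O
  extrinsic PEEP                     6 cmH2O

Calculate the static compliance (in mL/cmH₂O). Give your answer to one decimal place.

End-expiratory occlusion gives total PEEP = 7 cmH2O (intrinsic PEEP = 7 − 6 = 1). Use total PEEP for the elastic gradient.
Cstat = Vt / (Pplat − PEEPtotal) = 460 / (29 − 7) = 460 / 22.0 = 20.909 mL/cmH2O.

20.9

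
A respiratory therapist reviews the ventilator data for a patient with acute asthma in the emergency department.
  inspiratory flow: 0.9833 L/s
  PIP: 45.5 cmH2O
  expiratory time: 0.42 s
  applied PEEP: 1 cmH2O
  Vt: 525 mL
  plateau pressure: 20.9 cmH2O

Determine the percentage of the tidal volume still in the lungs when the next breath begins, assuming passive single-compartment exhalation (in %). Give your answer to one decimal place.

52.9

R = (PIP − Pplat)/V̇ = (45.5 − 20.9) / 0.9833 = 24.6/0.9833 = 25.018 cmH2O·s/L.
C = Vt/(Pplat − PEEP) = 525.0 / (20.9 − 1) = 525.0/19.9 = 26.382 mL/cmH2O.
τ = R × C = 25.018 × 0.02638 L/cmH2O = 0.66 s.
Fraction remaining at end-expiration = e^(−Te/τ) = e^(−0.42/0.66) = 0.5292 → 52.92%.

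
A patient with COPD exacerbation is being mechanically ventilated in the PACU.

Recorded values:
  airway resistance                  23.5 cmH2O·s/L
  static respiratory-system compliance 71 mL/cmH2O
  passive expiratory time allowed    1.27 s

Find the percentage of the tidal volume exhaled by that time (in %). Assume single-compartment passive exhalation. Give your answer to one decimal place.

τ = R × C = 23.5 × 71 mL/cmH2O = 23.5 × 0.071 L/cmH2O = 1.669 s.
Passive exhalation: V(t)/V₀ = e^(−t/τ) = e^(−1.27/1.669) = 0.4672.
Fraction exhaled = 1 − 0.4672 = 0.5328 → 53.28%.

53.3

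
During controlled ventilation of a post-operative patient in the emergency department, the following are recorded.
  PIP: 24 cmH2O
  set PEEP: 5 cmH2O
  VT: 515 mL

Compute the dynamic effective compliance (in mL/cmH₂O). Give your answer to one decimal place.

Dynamic compliance = Vt / (PIP − PEEP) = 515 / (24 − 5) = 515 / 19.0 = 27.105 mL/cmH2O.

27.1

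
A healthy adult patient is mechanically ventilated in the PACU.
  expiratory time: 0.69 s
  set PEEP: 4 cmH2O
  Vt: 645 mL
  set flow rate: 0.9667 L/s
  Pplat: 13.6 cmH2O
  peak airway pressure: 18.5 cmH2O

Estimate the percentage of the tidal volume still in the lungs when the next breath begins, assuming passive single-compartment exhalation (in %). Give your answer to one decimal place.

13.2

R = (PIP − Pplat)/V̇ = (18.5 − 13.6) / 0.9667 = 4.9/0.9667 = 5.069 cmH2O·s/L.
C = Vt/(Pplat − PEEP) = 645.0 / (13.6 − 4) = 645.0/9.6 = 67.188 mL/cmH2O.
τ = R × C = 5.069 × 0.06719 L/cmH2O = 0.3406 s.
Fraction remaining at end-expiration = e^(−Te/τ) = e^(−0.69/0.3406) = 0.1319 → 13.19%.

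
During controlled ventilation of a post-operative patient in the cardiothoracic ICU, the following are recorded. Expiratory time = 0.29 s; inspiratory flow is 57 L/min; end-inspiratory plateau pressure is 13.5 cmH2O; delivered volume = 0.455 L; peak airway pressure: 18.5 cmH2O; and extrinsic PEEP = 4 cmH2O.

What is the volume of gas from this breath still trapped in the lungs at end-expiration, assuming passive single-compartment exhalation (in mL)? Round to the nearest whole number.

144

Flow: 57 L/min ÷ 60 = 0.95 L/s.
R = (PIP − Pplat)/V̇ = (18.5 − 13.5) / 0.95 = 5.0/0.95 = 5.263 cmH2O·s/L.
C = Vt/(Pplat − PEEP) = 455.0 / (13.5 − 4) = 455.0/9.5 = 47.895 mL/cmH2O.
τ = R × C = 5.263 × 0.0479 L/cmH2O = 0.2521 s.
Fraction remaining = e^(−Te/τ) = e^(−0.29/0.2521) = 0.3165.
Trapped volume = 455.0 × 0.3165 = 144.01 mL.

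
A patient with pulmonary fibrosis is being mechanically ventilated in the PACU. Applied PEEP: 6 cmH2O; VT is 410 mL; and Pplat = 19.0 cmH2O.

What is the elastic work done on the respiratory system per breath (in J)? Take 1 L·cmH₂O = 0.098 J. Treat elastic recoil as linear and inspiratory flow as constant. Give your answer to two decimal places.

0.26

Elastic work ≈ ½ × (Pplat − PEEP) × Vt = 0.5 × (19.0 − 6) × 0.410 L = 0.5 × 13.0 × 0.410 = 2.665 L·cmH2O.
× 0.098 J/(L·cmH2O) → 0.2612 J.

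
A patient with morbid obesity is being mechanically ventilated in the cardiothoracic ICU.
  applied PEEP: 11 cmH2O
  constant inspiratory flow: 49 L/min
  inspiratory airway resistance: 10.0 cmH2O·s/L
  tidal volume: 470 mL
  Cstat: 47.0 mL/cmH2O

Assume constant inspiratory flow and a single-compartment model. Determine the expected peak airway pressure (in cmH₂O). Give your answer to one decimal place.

29.2

Flow: 49 L/min ÷ 60 = 0.8167 L/s.
Equation of motion (constant flow): PIP = Vt/C + R·V̇ + PEEP.
PIP = 470/47.0 + 10.0×0.8167 + 11 = 10.0 + 8.167 + 11 = 29.167 cmH2O.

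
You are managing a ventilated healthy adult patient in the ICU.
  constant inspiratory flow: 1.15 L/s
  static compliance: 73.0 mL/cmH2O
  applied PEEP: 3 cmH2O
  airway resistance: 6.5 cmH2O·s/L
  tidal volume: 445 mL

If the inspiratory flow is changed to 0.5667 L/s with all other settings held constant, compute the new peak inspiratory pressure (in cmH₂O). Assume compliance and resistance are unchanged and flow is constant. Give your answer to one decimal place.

PIP = Vt/C + R·V̇ + PEEP (constant-flow equation of motion).
Only the resistive term changes: ΔPIP = R × ΔV̇ = 6.5 × (0.5667 − 1.15) = 6.5 × -0.5833 = -3.791 cmH2O.
Original PIP = 445/73.0 + 6.5×1.15 + 3 = 16.571 cmH2O; new PIP = 16.571 + (-3.791) = 12.78 cmH2O.

12.8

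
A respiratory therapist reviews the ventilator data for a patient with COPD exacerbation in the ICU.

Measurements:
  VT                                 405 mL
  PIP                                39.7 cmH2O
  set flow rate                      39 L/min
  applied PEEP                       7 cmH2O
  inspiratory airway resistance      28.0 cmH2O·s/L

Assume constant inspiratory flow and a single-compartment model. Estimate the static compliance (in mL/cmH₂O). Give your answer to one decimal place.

Flow: 39 L/min ÷ 60 = 0.65 L/s.
Equation of motion (constant flow): PIP = Vt/C + R·V̇ + PEEP.
Vt/C = PIP − R·V̇ − PEEP = 39.7 − 28.0×0.65 − 7 = 39.7 − 18.2 − 7 = 14.5 cmH2O.
C = Vt / 14.5 = 405 / 14.5 = 27.931 mL/cmH2O.

27.9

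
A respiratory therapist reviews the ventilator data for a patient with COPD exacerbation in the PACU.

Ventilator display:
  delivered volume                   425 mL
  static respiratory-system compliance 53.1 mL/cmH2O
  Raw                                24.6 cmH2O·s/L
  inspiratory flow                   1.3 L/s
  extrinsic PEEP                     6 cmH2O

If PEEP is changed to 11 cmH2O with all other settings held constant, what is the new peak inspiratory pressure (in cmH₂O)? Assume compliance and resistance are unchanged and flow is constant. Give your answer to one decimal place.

51.0

PIP = Vt/C + R·V̇ + PEEP (constant-flow equation of motion).
Only the baseline term changes: ΔPIP = ΔPEEP = 11 − 6 = 5.0 cmH2O.
Original PIP = 425/53.1 + 24.6×1.3 + 6 = 45.984 cmH2O; new PIP = 45.984 + (5.0) = 50.984 cmH2O.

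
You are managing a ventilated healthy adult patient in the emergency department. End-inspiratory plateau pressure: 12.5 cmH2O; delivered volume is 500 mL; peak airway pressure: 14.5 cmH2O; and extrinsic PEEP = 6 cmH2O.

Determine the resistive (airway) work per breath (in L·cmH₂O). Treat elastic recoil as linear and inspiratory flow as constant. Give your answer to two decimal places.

With constant inspiratory flow the resistive pressure is constant at PIP − Pplat = 14.5 − 12.5 = 2.0 cmH2O, so resistive work = 2.0 × 0.500 = 1.0 L·cmH2O.

1.00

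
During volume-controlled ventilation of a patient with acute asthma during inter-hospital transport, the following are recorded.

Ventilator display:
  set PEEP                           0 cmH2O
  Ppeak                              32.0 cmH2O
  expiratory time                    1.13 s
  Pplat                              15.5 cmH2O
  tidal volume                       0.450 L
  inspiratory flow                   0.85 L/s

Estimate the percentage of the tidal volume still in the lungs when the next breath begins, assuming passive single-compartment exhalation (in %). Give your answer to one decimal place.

13.5

R = (PIP − Pplat)/V̇ = (32.0 − 15.5) / 0.85 = 16.5/0.85 = 19.412 cmH2O·s/L.
C = Vt/(Pplat − PEEP) = 450.0 / (15.5 − 0) = 450.0/15.5 = 29.032 mL/cmH2O.
τ = R × C = 19.412 × 0.02903 L/cmH2O = 0.5635 s.
Fraction remaining at end-expiration = e^(−Te/τ) = e^(−1.13/0.5635) = 0.1346 → 13.46%.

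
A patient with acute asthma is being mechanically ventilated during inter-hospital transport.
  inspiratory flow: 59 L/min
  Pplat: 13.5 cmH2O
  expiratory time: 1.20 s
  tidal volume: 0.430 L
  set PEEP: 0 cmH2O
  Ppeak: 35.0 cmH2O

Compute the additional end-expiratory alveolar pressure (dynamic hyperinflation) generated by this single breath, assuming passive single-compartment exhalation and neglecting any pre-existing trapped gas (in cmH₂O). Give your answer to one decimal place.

Flow: 59 L/min ÷ 60 = 0.9833 L/s.
R = (PIP − Pplat)/V̇ = (35.0 − 13.5) / 0.9833 = 21.5/0.9833 = 21.865 cmH2O·s/L.
C = Vt/(Pplat − PEEP) = 430.0 / (13.5 − 0) = 430.0/13.5 = 31.852 mL/cmH2O.
τ = R × C = 21.865 × 0.03185 L/cmH2O = 0.6964 s.
Fraction remaining = e^(−Te/τ) = e^(−1.20/0.6964) = 0.1785; trapped volume = 430.0 × 0.1785 = 76.755 mL.
Additional alveolar pressure from trapping ≈ V_trapped / C = 76.755 / 31.852 = 2.41 cmH2O.

2.4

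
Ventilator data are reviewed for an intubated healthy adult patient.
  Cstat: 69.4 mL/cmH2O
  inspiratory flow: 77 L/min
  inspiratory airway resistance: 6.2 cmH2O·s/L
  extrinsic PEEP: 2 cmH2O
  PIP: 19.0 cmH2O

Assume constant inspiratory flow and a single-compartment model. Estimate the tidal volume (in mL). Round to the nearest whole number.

Flow: 77 L/min ÷ 60 = 1.2833 L/s.
Equation of motion (constant flow): PIP = Vt/C + R·V̇ + PEEP.
Vt/C = PIP − R·V̇ − PEEP = 19.0 − 7.956 − 2 = 9.044 cmH2O.
Vt = C × 9.044 = 69.4 × 9.044 = 627.65 mL.

628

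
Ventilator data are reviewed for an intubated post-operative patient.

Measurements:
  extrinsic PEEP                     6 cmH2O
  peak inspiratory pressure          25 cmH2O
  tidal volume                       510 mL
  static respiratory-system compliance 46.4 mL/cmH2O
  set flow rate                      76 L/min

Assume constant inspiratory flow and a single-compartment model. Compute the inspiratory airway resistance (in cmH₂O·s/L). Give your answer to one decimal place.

6.3

Flow: 76 L/min ÷ 60 = 1.2667 L/s.
Equation of motion (constant flow): PIP = Vt/C + R·V̇ + PEEP.
R·V̇ = PIP − Vt/C − PEEP = 25 − 510/46.4 − 6 = 25 − 10.991 − 6 = 8.009 cmH2O.
R = 8.009 / 1.2667 = 6.323 cmH2O·s/L.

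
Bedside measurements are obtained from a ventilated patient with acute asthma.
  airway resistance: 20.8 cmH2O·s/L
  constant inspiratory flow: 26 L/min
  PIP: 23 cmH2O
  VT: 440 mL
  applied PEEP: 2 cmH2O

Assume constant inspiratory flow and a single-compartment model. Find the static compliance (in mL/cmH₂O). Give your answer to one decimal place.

Flow: 26 L/min ÷ 60 = 0.4333 L/s.
Equation of motion (constant flow): PIP = Vt/C + R·V̇ + PEEP.
Vt/C = PIP − R·V̇ − PEEP = 23 − 20.8×0.4333 − 2 = 23 − 9.013 − 2 = 11.987 cmH2O.
C = Vt / 11.987 = 440 / 11.987 = 36.706 mL/cmH2O.

36.7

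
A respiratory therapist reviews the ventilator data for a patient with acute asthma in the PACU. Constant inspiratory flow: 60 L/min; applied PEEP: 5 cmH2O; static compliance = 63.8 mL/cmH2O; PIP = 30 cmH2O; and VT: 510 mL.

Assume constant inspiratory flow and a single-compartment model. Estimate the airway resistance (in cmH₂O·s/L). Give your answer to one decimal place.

17.0

Flow: 60 L/min ÷ 60 = 1 L/s.
Equation of motion (constant flow): PIP = Vt/C + R·V̇ + PEEP.
R·V̇ = PIP − Vt/C − PEEP = 30 − 510/63.8 − 5 = 30 − 7.994 − 5 = 17.006 cmH2O.
R = 17.006 / 1 = 17.006 cmH2O·s/L.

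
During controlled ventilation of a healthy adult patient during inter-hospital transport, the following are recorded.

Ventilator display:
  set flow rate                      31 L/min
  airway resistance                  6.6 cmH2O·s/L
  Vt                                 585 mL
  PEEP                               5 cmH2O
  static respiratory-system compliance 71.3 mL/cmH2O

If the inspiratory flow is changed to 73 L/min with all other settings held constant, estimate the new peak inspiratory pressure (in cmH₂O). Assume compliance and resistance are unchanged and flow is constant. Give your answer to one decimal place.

Flow: 31 L/min ÷ 60 = 0.5167 L/s.
New flow: 73 L/min ÷ 60 = 1.2167 L/s.
PIP = Vt/C + R·V̇ + PEEP (constant-flow equation of motion).
Only the resistive term changes: ΔPIP = R × ΔV̇ = 6.6 × (1.2167 − 0.5167) = 6.6 × 0.7 = 4.62 cmH2O.
Original PIP = 585/71.3 + 6.6×0.5167 + 5 = 16.615 cmH2O; new PIP = 16.615 + (4.62) = 21.235 cmH2O.

21.2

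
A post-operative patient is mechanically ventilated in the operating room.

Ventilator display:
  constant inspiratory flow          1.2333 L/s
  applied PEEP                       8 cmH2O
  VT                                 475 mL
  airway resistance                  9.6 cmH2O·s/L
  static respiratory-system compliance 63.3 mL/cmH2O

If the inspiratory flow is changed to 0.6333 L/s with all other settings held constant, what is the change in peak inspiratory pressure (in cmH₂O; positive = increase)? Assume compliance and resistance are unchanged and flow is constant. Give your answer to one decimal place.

-5.8

PIP = Vt/C + R·V̇ + PEEP (constant-flow equation of motion).
Only the resistive term changes: ΔPIP = R × ΔV̇ = 9.6 × (0.6333 − 1.2333) = 9.6 × -0.6 = -5.76 cmH2O.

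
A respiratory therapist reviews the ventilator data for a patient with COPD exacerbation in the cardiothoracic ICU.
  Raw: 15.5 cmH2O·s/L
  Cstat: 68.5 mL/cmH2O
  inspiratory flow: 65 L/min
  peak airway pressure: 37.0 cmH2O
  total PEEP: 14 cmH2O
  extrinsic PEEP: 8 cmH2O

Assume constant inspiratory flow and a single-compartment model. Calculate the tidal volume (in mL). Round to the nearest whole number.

Flow: 65 L/min ÷ 60 = 1.0833 L/s.
Total PEEP = 14 cmH2O (set 8 + intrinsic 6); this is the baseline alveolar pressure.
Equation of motion (constant flow): PIP = Vt/C + R·V̇ + PEEP.
Vt/C = PIP − R·V̇ − PEEP = 37.0 − 16.791 − 14 = 6.209 cmH2O.
Vt = C × 6.209 = 68.5 × 6.209 = 425.32 mL.

425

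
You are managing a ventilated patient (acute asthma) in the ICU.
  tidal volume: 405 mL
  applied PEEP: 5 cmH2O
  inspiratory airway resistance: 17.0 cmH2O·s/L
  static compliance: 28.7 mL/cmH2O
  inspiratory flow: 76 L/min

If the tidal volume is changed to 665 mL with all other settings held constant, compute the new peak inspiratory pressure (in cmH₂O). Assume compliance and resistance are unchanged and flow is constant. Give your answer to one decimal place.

Flow: 76 L/min ÷ 60 = 1.2667 L/s.
PIP = Vt/C + R·V̇ + PEEP (constant-flow equation of motion).
Only the elastic term changes: ΔPIP = ΔVt / C = (665 − 405) / 28.7 = 9.059 cmH2O.
Original PIP = 405/28.7 + 17.0×1.2667 + 5 = 40.645 cmH2O; new PIP = 40.645 + (9.059) = 49.704 cmH2O.

49.7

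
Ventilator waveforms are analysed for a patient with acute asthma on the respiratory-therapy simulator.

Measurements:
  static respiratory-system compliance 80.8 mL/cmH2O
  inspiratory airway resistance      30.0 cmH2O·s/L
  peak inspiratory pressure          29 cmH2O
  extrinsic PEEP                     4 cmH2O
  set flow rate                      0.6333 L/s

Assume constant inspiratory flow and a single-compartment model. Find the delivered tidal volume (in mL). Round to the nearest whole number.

Equation of motion (constant flow): PIP = Vt/C + R·V̇ + PEEP.
Vt/C = PIP − R·V̇ − PEEP = 29 − 18.999 − 4 = 6.001 cmH2O.
Vt = C × 6.001 = 80.8 × 6.001 = 484.88 mL.

485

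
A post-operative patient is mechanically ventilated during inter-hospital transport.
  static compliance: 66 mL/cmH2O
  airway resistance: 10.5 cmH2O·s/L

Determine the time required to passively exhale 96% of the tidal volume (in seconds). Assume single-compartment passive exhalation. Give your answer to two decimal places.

2.23

τ = R × C = 10.5 × 66 mL/cmH2O = 10.5 × 0.066 L/cmH2O = 0.693 s.
Exhaled fraction f = 1 − e^(−t/τ) → t = −τ·ln(1 − f) = −0.693·ln(0.04) = 2.231 s.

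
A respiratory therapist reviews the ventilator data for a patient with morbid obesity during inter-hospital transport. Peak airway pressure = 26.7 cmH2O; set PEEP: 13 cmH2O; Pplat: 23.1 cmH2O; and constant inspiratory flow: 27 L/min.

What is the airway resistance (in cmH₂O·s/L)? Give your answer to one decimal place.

8.0

Flow: 27 L/min ÷ 60 = 0.45 L/s.
Raw = (PIP − Pplat) / flow = (26.7 − 23.1) / 0.45 = 3.6 / 0.45 = 8.0 cmH2O·s/L.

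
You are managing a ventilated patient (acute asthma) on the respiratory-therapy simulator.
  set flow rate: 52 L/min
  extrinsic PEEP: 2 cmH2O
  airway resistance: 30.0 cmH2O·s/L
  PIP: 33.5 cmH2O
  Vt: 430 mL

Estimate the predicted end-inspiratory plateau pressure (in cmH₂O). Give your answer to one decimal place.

Flow: 52 L/min ÷ 60 = 0.8667 L/s.
Pplat = PIP − Raw × flow = 33.5 − 30.0 × 0.8667 = 33.5 − 26.001 = 7.499 cmH2O.

7.5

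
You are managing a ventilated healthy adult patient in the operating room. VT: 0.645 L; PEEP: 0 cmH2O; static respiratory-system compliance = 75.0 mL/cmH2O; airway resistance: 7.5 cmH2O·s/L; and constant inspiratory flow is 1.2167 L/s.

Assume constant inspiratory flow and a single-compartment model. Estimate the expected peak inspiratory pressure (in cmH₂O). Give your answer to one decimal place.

Equation of motion (constant flow): PIP = Vt/C + R·V̇ + PEEP.
PIP = 645/75.0 + 7.5×1.2167 + 0 = 8.6 + 9.125 + 0 = 17.725 cmH2O.

17.7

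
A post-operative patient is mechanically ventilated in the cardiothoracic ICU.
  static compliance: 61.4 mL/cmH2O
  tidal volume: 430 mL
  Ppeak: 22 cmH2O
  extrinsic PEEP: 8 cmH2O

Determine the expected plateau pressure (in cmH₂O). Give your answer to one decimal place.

Pplat = PEEP + Vt / Cstat = 8 + 430 / 61.4 = 8 + 7.003 = 15.003 cmH2O.

15.0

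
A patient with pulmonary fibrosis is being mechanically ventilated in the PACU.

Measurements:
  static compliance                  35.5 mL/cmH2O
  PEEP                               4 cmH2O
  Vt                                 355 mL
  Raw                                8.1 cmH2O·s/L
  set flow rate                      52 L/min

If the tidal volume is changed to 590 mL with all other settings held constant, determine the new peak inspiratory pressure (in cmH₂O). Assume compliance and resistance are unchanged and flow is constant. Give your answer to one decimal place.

Flow: 52 L/min ÷ 60 = 0.8667 L/s.
PIP = Vt/C + R·V̇ + PEEP (constant-flow equation of motion).
Only the elastic term changes: ΔPIP = ΔVt / C = (590 − 355) / 35.5 = 6.62 cmH2O.
Original PIP = 355/35.5 + 8.1×0.8667 + 4 = 21.02 cmH2O; new PIP = 21.02 + (6.62) = 27.64 cmH2O.

27.6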